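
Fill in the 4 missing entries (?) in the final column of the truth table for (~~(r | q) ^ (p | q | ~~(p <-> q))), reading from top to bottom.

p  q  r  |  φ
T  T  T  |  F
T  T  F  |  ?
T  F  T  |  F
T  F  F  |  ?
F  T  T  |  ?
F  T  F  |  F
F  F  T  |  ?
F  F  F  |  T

F, T, F, F

Row p=T, q=T, r=F: ~~(r | q) = T, (p | q | ~~(p <-> q)) = T, so the formula = F.
Row p=T, q=F, r=F: ~~(r | q) = F, (p | q | ~~(p <-> q)) = T, so the formula = T.
Row p=F, q=T, r=T: ~~(r | q) = T, (p | q | ~~(p <-> q)) = T, so the formula = F.
Row p=F, q=F, r=T: ~~(r | q) = T, (p | q | ~~(p <-> q)) = T, so the formula = F.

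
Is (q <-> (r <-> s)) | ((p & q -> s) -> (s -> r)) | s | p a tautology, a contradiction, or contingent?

p | q | r | s || φ
T | T | T | T || T
T | T | T | F || T
T | T | F | T || T
T | T | F | F || T
T | F | T | T || T
T | F | T | F || T
T | F | F | T || T
T | F | F | F || T
F | T | T | T || T
F | T | T | F || T
F | T | F | T || T
F | T | F | F || T
F | F | T | T || T
F | F | T | F || T
F | F | F | T || T
F | F | F | F || T
Every row is T, so the formula is a tautology.

tautology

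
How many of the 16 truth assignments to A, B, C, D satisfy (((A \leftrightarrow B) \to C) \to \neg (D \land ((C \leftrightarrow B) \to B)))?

11

A  B  C  D  |  φ
T  T  T  T  |  F
T  T  T  F  |  T
T  T  F  T  |  T
T  T  F  F  |  T
T  F  T  T  |  F
T  F  T  F  |  T
T  F  F  T  |  T
T  F  F  F  |  T
F  T  T  T  |  F
F  T  T  F  |  T
F  T  F  T  |  F
F  T  F  F  |  T
F  F  T  T  |  F
F  F  T  F  |  T
F  F  F  T  |  T
F  F  F  F  |  T
The formula is true on 11 of the 16 rows.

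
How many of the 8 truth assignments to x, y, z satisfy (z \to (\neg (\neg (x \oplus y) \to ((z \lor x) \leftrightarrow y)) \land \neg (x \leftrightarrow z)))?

5

x | y | z || (x \oplus y) | \neg (x \oplus y) | (z \lor x) | (x \leftrightarrow z) | \neg (x \leftrightarrow z) | φ
0 | 0 | 0 ||      0       |         1         |     0      |           1           |             0              | 1
0 | 0 | 1 ||      0       |         1         |     1      |           0           |             1              | 1
0 | 1 | 0 ||      1       |         0         |     0      |           1           |             0              | 1
0 | 1 | 1 ||      1       |         0         |     1      |           0           |             1              | 0
1 | 0 | 0 ||      1       |         0         |     1      |           0           |             1              | 1
1 | 0 | 1 ||      1       |         0         |     1      |           1           |             0              | 0
1 | 1 | 0 ||      0       |         1         |     1      |           0           |             1              | 1
1 | 1 | 1 ||      0       |         1         |     1      |           1           |             0              | 0
The formula is true on 5 of the 8 rows.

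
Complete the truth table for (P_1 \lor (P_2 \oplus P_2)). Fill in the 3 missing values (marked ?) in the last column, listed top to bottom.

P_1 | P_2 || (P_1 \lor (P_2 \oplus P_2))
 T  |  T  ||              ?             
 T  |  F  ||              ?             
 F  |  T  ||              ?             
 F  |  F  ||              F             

T, T, F

Row P_1=T, P_2=T: (P_2 \oplus P_2) = F, so (P_1 \lor (P_2 \oplus P_2)) = T.
Row P_1=T, P_2=F: (P_2 \oplus P_2) = F, so (P_1 \lor (P_2 \oplus P_2)) = T.
Row P_1=F, P_2=T: (P_2 \oplus P_2) = F, so (P_1 \lor (P_2 \oplus P_2)) = F.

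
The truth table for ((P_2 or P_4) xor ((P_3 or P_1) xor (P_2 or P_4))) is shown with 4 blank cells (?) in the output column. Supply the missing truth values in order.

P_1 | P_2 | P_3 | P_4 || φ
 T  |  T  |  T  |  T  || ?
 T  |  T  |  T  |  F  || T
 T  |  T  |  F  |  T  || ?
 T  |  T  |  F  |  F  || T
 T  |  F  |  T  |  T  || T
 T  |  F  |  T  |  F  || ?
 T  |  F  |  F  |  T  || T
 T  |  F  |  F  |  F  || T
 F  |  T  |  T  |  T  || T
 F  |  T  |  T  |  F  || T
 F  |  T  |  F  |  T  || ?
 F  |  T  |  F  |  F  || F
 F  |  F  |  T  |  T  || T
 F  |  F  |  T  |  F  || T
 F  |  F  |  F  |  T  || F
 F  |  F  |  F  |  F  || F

T, T, T, F

Row P_1=T, P_2=T, P_3=T, P_4=T: (P_2 or P_4) = T, ((P_3 or P_1) xor (P_2 or P_4)) = F, so the formula = T.
Row P_1=T, P_2=T, P_3=F, P_4=T: (P_2 or P_4) = T, ((P_3 or P_1) xor (P_2 or P_4)) = F, so the formula = T.
Row P_1=T, P_2=F, P_3=T, P_4=F: (P_2 or P_4) = F, ((P_3 or P_1) xor (P_2 or P_4)) = T, so the formula = T.
Row P_1=F, P_2=T, P_3=F, P_4=T: (P_2 or P_4) = T, ((P_3 or P_1) xor (P_2 or P_4)) = T, so the formula = F.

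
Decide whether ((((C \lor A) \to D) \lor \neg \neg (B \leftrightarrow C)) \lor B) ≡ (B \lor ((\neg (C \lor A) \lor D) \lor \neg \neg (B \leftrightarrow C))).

A | B | C | D || φ | ψ
F | F | F | F || T | T
F | F | F | T || T | T
F | F | T | F || F | F
F | F | T | T || T | T
F | T | F | F || T | T
F | T | F | T || T | T
F | T | T | F || T | T
F | T | T | T || T | T
T | F | F | F || T | T
T | F | F | T || T | T
T | F | T | F || F | F
T | F | T | T || T | T
T | T | F | F || T | T
T | T | F | T || T | T
T | T | T | F || T | T
T | T | T | T || T | T
The columns for φ and ψ agree on every row, so they are logically equivalent.

equivalent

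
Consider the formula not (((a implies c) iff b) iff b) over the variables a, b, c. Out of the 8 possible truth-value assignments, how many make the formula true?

2

a | b | c | (a implies c) | ((a implies c) iff b) | φ
- | - | - | ------------- | --------------------- | -
T | T | T |       T       |           T           | F
T | T | F |       F       |           F           | T
T | F | T |       T       |           F           | F
T | F | F |       F       |           T           | T
F | T | T |       T       |           T           | F
F | T | F |       T       |           T           | F
F | F | T |       T       |           F           | F
F | F | F |       T       |           F           | F
The formula is true on 2 of the 8 rows.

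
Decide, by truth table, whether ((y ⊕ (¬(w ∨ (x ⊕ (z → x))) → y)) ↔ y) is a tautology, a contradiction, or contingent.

x | y | z | w || (z → x) | (x ⊕ (z → x)) | (w ∨ (x ⊕ (z → x))) | ¬(w ∨ (x ⊕ (z → x))) | (¬(w ∨ (x ⊕ (z → x))) → y) | φ
1 | 1 | 1 | 1 ||    1    |       0       |          1          |          0           |             1              | 0
1 | 1 | 1 | 0 ||    1    |       0       |          0          |          1           |             1              | 0
1 | 1 | 0 | 1 ||    1    |       0       |          1          |          0           |             1              | 0
1 | 1 | 0 | 0 ||    1    |       0       |          0          |          1           |             1              | 0
1 | 0 | 1 | 1 ||    1    |       0       |          1          |          0           |             1              | 0
1 | 0 | 1 | 0 ||    1    |       0       |          0          |          1           |             0              | 1
1 | 0 | 0 | 1 ||    1    |       0       |          1          |          0           |             1              | 0
1 | 0 | 0 | 0 ||    1    |       0       |          0          |          1           |             0              | 1
0 | 1 | 1 | 1 ||    0    |       0       |          1          |          0           |             1              | 0
0 | 1 | 1 | 0 ||    0    |       0       |          0          |          1           |             1              | 0
0 | 1 | 0 | 1 ||    1    |       1       |          1          |          0           |             1              | 0
0 | 1 | 0 | 0 ||    1    |       1       |          1          |          0           |             1              | 0
0 | 0 | 1 | 1 ||    0    |       0       |          1          |          0           |             1              | 0
0 | 0 | 1 | 0 ||    0    |       0       |          0          |          1           |             0              | 1
0 | 0 | 0 | 1 ||    1    |       1       |          1          |          0           |             1              | 0
0 | 0 | 0 | 0 ||    1    |       1       |          1          |          0           |             1              | 0
3 of 16 rows are 1, so the formula is contingent.

contingent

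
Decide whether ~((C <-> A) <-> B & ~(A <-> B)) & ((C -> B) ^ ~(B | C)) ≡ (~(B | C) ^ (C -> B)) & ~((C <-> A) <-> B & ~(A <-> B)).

equivalent

A | B | C | φ | ψ
- | - | - | - | -
0 | 0 | 0 | 0 | 0
0 | 0 | 1 | 0 | 0
0 | 1 | 0 | 0 | 0
0 | 1 | 1 | 1 | 1
1 | 0 | 0 | 0 | 0
1 | 0 | 1 | 0 | 0
1 | 1 | 0 | 0 | 0
1 | 1 | 1 | 1 | 1
The columns for φ and ψ agree on every row, so they are logically equivalent.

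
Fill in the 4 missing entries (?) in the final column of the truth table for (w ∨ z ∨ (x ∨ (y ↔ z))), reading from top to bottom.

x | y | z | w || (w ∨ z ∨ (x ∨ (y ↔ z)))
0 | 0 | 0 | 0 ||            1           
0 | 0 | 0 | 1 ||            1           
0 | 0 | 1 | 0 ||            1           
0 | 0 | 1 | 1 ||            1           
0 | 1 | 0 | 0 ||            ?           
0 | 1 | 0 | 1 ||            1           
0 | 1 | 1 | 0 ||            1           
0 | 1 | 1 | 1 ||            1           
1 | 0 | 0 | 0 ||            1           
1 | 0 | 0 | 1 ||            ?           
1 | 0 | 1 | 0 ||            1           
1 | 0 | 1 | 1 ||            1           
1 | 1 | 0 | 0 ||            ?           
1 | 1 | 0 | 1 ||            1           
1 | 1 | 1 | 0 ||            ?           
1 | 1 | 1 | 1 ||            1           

0, 1, 1, 1

Row x=0, y=1, z=0, w=0: (x ∨ (y ↔ z)) = 0, so (w ∨ z ∨ (x ∨ (y ↔ z))) = 0.
Row x=1, y=0, z=0, w=1: (x ∨ (y ↔ z)) = 1, so (w ∨ z ∨ (x ∨ (y ↔ z))) = 1.
Row x=1, y=1, z=0, w=0: (x ∨ (y ↔ z)) = 1, so (w ∨ z ∨ (x ∨ (y ↔ z))) = 1.
Row x=1, y=1, z=1, w=0: (x ∨ (y ↔ z)) = 1, so (w ∨ z ∨ (x ∨ (y ↔ z))) = 1.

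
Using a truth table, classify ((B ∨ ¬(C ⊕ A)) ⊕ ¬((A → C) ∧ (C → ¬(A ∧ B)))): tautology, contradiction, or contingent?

contingent

  A      B      C    |    φ  
False  False  False  |   True
False  False   True  |  False
False   True  False  |   True
False   True   True  |   True
 True  False  False  |   True
 True  False   True  |   True
 True   True  False  |  False
 True   True   True  |  False
5 of 8 rows are True, so the formula is contingent.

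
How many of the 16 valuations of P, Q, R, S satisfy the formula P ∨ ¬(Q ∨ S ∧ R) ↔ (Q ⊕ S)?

7

P | Q | R | S || ((P ∨ ¬(Q ∨ (S ∧ R))) ↔ (Q ⊕ S))
F | F | F | F ||                F                
F | F | F | T ||                T                
F | F | T | F ||                F                
F | F | T | T ||                F                
F | T | F | F ||                F                
F | T | F | T ||                T                
F | T | T | F ||                F                
F | T | T | T ||                T                
T | F | F | F ||                F                
T | F | F | T ||                T                
T | F | T | F ||                F                
T | F | T | T ||                T                
T | T | F | F ||                T                
T | T | F | T ||                F                
T | T | T | F ||                T                
T | T | T | T ||                F                
The formula is true on 7 of the 16 rows.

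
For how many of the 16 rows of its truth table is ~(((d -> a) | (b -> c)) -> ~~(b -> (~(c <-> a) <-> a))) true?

4

a | b | c | d || φ
F | F | F | F || F
F | F | F | T || F
F | F | T | F || F
F | F | T | T || F
F | T | F | F || F
F | T | F | T || F
F | T | T | F || T
F | T | T | T || T
T | F | F | F || F
T | F | F | T || F
T | F | T | F || F
T | F | T | T || F
T | T | F | F || F
T | T | F | T || F
T | T | T | F || T
T | T | T | T || T
The formula is true on 4 of the 16 rows.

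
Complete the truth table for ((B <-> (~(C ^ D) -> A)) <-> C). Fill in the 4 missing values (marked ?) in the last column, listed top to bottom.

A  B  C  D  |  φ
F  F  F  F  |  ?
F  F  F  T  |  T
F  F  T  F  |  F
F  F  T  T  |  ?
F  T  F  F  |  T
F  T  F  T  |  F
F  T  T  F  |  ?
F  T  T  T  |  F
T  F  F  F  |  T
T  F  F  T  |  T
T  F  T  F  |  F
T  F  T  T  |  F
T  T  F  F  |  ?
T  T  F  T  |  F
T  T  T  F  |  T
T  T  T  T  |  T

Row A=F, B=F, C=F, D=F: (B <-> (~(C ^ D) -> A)) = T, so the formula = F.
Row A=F, B=F, C=T, D=T: (B <-> (~(C ^ D) -> A)) = T, so the formula = T.
Row A=F, B=T, C=T, D=F: (B <-> (~(C ^ D) -> A)) = T, so the formula = T.
Row A=T, B=T, C=F, D=F: (B <-> (~(C ^ D) -> A)) = T, so the formula = F.

F, T, T, F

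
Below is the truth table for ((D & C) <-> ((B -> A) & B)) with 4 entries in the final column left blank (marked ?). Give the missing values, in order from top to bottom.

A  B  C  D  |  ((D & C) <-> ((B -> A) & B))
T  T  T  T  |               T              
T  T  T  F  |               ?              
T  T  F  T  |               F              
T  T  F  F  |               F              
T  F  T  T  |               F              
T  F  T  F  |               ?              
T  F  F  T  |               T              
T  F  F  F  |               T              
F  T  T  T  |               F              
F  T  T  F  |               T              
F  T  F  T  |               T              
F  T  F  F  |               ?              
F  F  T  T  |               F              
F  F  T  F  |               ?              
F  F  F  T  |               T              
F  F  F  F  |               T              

F, T, T, T

Row A=T, B=T, C=T, D=F: (D & C) = F, ((B -> A) & B) = T, so ((D & C) <-> ((B -> A) & B)) = F.
Row A=T, B=F, C=T, D=F: (D & C) = F, ((B -> A) & B) = F, so ((D & C) <-> ((B -> A) & B)) = T.
Row A=F, B=T, C=F, D=F: (D & C) = F, ((B -> A) & B) = F, so ((D & C) <-> ((B -> A) & B)) = T.
Row A=F, B=F, C=T, D=F: (D & C) = F, ((B -> A) & B) = F, so ((D & C) <-> ((B -> A) & B)) = T.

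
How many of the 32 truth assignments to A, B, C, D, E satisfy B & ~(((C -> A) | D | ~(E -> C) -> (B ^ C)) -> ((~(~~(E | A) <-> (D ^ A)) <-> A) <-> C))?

5

  A   |   B   |   C   |   D   |   E   ||   φ  
 True |  True |  True |  True |  True || False
 True |  True |  True |  True | False || False
 True |  True |  True | False |  True || False
 True |  True |  True | False | False || False
 True |  True | False |  True |  True ||  True
 True |  True | False |  True | False ||  True
 True |  True | False | False |  True || False
 True |  True | False | False | False || False
 True | False |  True |  True |  True || False
 True | False |  True |  True | False || False
 True | False |  True | False |  True || False
 True | False |  True | False | False || False
 True | False | False |  True |  True || False
 True | False | False |  True | False || False
 True | False | False | False |  True || False
 True | False | False | False | False || False
False |  True |  True |  True |  True || False
False |  True |  True |  True | False || False
False |  True |  True | False |  True ||  True
False |  True |  True | False | False || False
False |  True | False |  True |  True ||  True
False |  True | False |  True | False || False
False |  True | False | False |  True || False
False |  True | False | False | False ||  True
False | False |  True |  True |  True || False
False | False |  True |  True | False || False
False | False |  True | False |  True || False
False | False |  True | False | False || False
False | False | False |  True |  True || False
False | False | False |  True | False || False
False | False | False | False |  True || False
False | False | False | False | False || False
The formula is true on 5 of the 32 rows.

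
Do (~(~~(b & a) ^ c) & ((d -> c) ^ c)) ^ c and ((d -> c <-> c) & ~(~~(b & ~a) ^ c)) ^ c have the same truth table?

a | b | c | d || φ | ψ
F | F | F | F || T | F
F | F | F | T || F | T
F | F | T | F || T | T
F | F | T | T || T | T
F | T | F | F || T | F
F | T | F | T || F | F
F | T | T | F || T | F
F | T | T | T || T | F
T | F | F | F || T | F
T | F | F | T || F | T
T | F | T | F || T | T
T | F | T | T || T | T
T | T | F | F || F | F
T | T | F | T || F | T
T | T | T | F || T | T
T | T | T | T || T | T
The columns differ at a=F, b=F, c=F, d=F (φ=T, ψ=F), so they are not equivalent.

not equivalent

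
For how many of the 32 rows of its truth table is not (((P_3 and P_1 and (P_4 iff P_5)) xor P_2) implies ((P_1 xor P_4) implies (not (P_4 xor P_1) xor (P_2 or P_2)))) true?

 P_1    P_2    P_3    P_4    P_5   |    φ  
 True   True   True   True   True  |  False
 True   True   True   True  False  |  False
 True   True   True  False   True  |  False
 True   True   True  False  False  |  False
 True   True  False   True   True  |  False
 True   True  False   True  False  |  False
 True   True  False  False   True  |  False
 True   True  False  False  False  |  False
 True  False   True   True   True  |  False
 True  False   True   True  False  |  False
 True  False   True  False   True  |  False
 True  False   True  False  False  |   True
 True  False  False   True   True  |  False
 True  False  False   True  False  |  False
 True  False  False  False   True  |  False
 True  False  False  False  False  |  False
False   True   True   True   True  |  False
False   True   True   True  False  |  False
False   True   True  False   True  |  False
False   True   True  False  False  |  False
False   True  False   True   True  |  False
False   True  False   True  False  |  False
False   True  False  False   True  |  False
False   True  False  False  False  |  False
False  False   True   True   True  |  False
False  False   True   True  False  |  False
False  False   True  False   True  |  False
False  False   True  False  False  |  False
False  False  False   True   True  |  False
False  False  False   True  False  |  False
False  False  False  False   True  |  False
False  False  False  False  False  |  False
The formula is true on 1 of the 32 rows.

1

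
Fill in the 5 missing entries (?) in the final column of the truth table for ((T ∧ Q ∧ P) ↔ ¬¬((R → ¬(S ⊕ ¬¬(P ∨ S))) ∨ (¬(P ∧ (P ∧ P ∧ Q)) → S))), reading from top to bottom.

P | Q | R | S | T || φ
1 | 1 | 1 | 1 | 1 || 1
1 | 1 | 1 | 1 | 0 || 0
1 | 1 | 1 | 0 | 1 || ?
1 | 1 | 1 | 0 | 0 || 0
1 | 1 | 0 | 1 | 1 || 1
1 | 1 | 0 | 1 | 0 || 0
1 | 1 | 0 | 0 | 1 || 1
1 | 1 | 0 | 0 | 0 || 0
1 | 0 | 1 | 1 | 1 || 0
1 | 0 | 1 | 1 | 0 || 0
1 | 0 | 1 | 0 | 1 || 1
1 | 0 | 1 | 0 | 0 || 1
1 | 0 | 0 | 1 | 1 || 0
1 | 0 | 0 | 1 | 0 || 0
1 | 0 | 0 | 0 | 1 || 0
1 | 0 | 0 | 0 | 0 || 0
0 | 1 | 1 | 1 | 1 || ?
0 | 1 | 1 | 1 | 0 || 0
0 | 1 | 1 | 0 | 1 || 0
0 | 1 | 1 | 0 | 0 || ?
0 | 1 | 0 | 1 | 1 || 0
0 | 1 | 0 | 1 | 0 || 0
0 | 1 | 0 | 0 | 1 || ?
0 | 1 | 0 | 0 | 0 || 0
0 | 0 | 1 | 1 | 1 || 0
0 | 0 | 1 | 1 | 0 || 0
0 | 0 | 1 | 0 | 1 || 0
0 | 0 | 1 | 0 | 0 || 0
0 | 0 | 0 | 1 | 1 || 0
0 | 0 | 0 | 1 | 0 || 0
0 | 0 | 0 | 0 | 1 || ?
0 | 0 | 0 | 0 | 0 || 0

Row P=1, Q=1, R=1, S=0, T=1: (T ∧ Q ∧ P) = 1, ¬¬((R → ¬(S ⊕ ¬¬(P ∨ S))) ∨ (¬(P ∧ (P ∧ P ∧ Q)) → S)) = 1, so the formula = 1.
Row P=0, Q=1, R=1, S=1, T=1: (T ∧ Q ∧ P) = 0, ¬¬((R → ¬(S ⊕ ¬¬(P ∨ S))) ∨ (¬(P ∧ (P ∧ P ∧ Q)) → S)) = 1, so the formula = 0.
Row P=0, Q=1, R=1, S=0, T=0: (T ∧ Q ∧ P) = 0, ¬¬((R → ¬(S ⊕ ¬¬(P ∨ S))) ∨ (¬(P ∧ (P ∧ P ∧ Q)) → S)) = 1, so the formula = 0.
Row P=0, Q=1, R=0, S=0, T=1: (T ∧ Q ∧ P) = 0, ¬¬((R → ¬(S ⊕ ¬¬(P ∨ S))) ∨ (¬(P ∧ (P ∧ P ∧ Q)) → S)) = 1, so the formula = 0.
Row P=0, Q=0, R=0, S=0, T=1: (T ∧ Q ∧ P) = 0, ¬¬((R → ¬(S ⊕ ¬¬(P ∨ S))) ∨ (¬(P ∧ (P ∧ P ∧ Q)) → S)) = 1, so the formula = 0.

1, 0, 0, 0, 0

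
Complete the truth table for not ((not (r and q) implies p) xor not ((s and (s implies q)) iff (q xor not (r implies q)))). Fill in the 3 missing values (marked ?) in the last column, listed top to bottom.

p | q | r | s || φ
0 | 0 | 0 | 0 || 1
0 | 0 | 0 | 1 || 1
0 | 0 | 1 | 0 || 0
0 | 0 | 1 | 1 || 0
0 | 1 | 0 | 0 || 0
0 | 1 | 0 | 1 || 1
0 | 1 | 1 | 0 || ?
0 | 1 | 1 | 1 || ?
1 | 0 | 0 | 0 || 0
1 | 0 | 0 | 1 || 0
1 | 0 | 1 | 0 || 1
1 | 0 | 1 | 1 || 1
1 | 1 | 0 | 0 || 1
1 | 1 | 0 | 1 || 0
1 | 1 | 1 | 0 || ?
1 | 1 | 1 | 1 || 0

Row p=0, q=1, r=1, s=0: (not (r and q) implies p) = 1, not ((s and (s implies q)) iff (q xor not (r implies q))) = 1, ((not (r and q) implies p) xor not ((s and (s implies q)) iff (q xor not (r implies q)))) = 0, so the formula = 1.
Row p=0, q=1, r=1, s=1: (not (r and q) implies p) = 1, not ((s and (s implies q)) iff (q xor not (r implies q))) = 0, ((not (r and q) implies p) xor not ((s and (s implies q)) iff (q xor not (r implies q)))) = 1, so the formula = 0.
Row p=1, q=1, r=1, s=0: (not (r and q) implies p) = 1, not ((s and (s implies q)) iff (q xor not (r implies q))) = 1, ((not (r and q) implies p) xor not ((s and (s implies q)) iff (q xor not (r implies q)))) = 0, so the formula = 1.

1, 0, 1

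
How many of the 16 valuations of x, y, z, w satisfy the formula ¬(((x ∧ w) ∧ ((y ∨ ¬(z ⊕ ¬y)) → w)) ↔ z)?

x  y  z  w  |  φ
0  0  0  0  |  0
0  0  0  1  |  0
0  0  1  0  |  1
0  0  1  1  |  1
0  1  0  0  |  0
0  1  0  1  |  0
0  1  1  0  |  1
0  1  1  1  |  1
1  0  0  0  |  0
1  0  0  1  |  1
1  0  1  0  |  1
1  0  1  1  |  0
1  1  0  0  |  0
1  1  0  1  |  1
1  1  1  0  |  1
1  1  1  1  |  0
The formula is true on 8 of the 16 rows.

8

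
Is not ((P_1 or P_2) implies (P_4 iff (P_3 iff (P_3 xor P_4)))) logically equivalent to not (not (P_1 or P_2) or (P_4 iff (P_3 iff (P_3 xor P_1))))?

P_1 | P_2 | P_3 | P_4 || φ | ψ
 T  |  T  |  T  |  T  || T | T
 T  |  T  |  T  |  F  || T | F
 T  |  T  |  F  |  T  || T | T
 T  |  T  |  F  |  F  || T | F
 T  |  F  |  T  |  T  || T | T
 T  |  F  |  T  |  F  || T | F
 T  |  F  |  F  |  T  || T | T
 T  |  F  |  F  |  F  || T | F
 F  |  T  |  T  |  T  || T | F
 F  |  T  |  T  |  F  || T | T
 F  |  T  |  F  |  T  || T | F
 F  |  T  |  F  |  F  || T | T
 F  |  F  |  T  |  T  || F | F
 F  |  F  |  T  |  F  || F | F
 F  |  F  |  F  |  T  || F | F
 F  |  F  |  F  |  F  || F | F
The columns differ at P_1=T, P_2=T, P_3=T, P_4=F (φ=T, ψ=F), so they are not equivalent.

not equivalent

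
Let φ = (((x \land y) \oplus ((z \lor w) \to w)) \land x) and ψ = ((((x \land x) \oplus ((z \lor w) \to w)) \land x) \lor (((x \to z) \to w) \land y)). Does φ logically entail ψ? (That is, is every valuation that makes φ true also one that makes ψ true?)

  x      y      z      w    |    φ      ψ  
 True   True   True   True  |  False   True
 True   True   True  False  |   True   True
 True   True  False   True  |  False   True
 True   True  False  False  |  False   True
 True  False   True   True  |   True  False
 True  False   True  False  |  False   True
 True  False  False   True  |   True  False
 True  False  False  False  |   True  False
False   True   True   True  |  False   True
False   True   True  False  |  False  False
False   True  False   True  |  False   True
False   True  False  False  |  False  False
False  False   True   True  |  False  False
False  False   True  False  |  False  False
False  False  False   True  |  False  False
False  False  False  False  |  False  False
At x=True, y=False, z=True, w=True we have φ true but ψ false, so φ does not entail ψ.

no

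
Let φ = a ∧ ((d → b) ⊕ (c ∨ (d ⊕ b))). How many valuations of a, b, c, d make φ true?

4

a  b  c  d  |  (d → b)  (d ⊕ b)  (c ∨ (d ⊕ b))  ((d → b) ⊕ (c ∨ (d ⊕ b)))  (a ∧ ((d → b) ⊕ (c ∨ (d ⊕ b))))
T  T  T  T  |     T        F           T                    F                             F               
T  T  T  F  |     T        T           T                    F                             F               
T  T  F  T  |     T        F           F                    T                             T               
T  T  F  F  |     T        T           T                    F                             F               
T  F  T  T  |     F        T           T                    T                             T               
T  F  T  F  |     T        F           T                    F                             F               
T  F  F  T  |     F        T           T                    T                             T               
T  F  F  F  |     T        F           F                    T                             T               
F  T  T  T  |     T        F           T                    F                             F               
F  T  T  F  |     T        T           T                    F                             F               
F  T  F  T  |     T        F           F                    T                             F               
F  T  F  F  |     T        T           T                    F                             F               
F  F  T  T  |     F        T           T                    T                             F               
F  F  T  F  |     T        F           T                    F                             F               
F  F  F  T  |     F        T           T                    T                             F               
F  F  F  F  |     T        F           F                    T                             F               
The formula is true on 4 of the 16 rows.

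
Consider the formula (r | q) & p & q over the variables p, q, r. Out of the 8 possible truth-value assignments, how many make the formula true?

p  q  r     (r | q)  ((r | q) & p & q)
1  1  1        1             1        
1  1  0        1             1        
1  0  1        1             0        
1  0  0        0             0        
0  1  1        1             0        
0  1  0        1             0        
0  0  1        1             0        
0  0  0        0             0        
The formula is true on 2 of the 8 rows.

2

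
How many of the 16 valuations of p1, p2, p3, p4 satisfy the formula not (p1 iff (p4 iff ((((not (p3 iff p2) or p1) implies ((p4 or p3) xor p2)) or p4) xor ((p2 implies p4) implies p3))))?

8

p1  p2  p3  p4  |  (p3 iff p2)  not (p3 iff p2)  (not (p3 iff p2) or p1)  (p4 or p3)  ((p4 or p3) xor p2)  (p2 implies p4)  ((p2 implies p4) implies p3)  φ
F   F   F   F   |       T              F                    F                 F                F                  T                      F                F
F   F   F   T   |       T              F                    F                 T                T                  T                      F                T
F   F   T   F   |       F              T                    T                 T                T                  T                      T                T
F   F   T   T   |       F              T                    T                 T                T                  T                      T                F
F   T   F   F   |       F              T                    T                 F                T                  F                      T                T
F   T   F   T   |       F              T                    T                 T                F                  T                      F                T
F   T   T   F   |       T              F                    F                 T                F                  F                      T                T
F   T   T   T   |       T              F                    F                 T                F                  T                      T                F
T   F   F   F   |       T              F                    T                 F                F                  T                      F                F
T   F   F   T   |       T              F                    T                 T                T                  T                      F                F
T   F   T   F   |       F              T                    T                 T                T                  T                      T                F
T   F   T   T   |       F              T                    T                 T                T                  T                      T                T
T   T   F   F   |       F              T                    T                 F                T                  F                      T                F
T   T   F   T   |       F              T                    T                 T                F                  T                      F                F
T   T   T   F   |       T              F                    T                 T                F                  F                      T                T
T   T   T   T   |       T              F                    T                 T                F                  T                      T                T
The formula is true on 8 of the 16 rows.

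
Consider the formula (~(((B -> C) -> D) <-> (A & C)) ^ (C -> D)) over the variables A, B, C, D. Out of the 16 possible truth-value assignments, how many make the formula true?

A | B | C | D || (B -> C) | ((B -> C) -> D) | (A & C) | (C -> D) | φ
T | T | T | T ||    T     |        T        |    T    |    T     | T
T | T | T | F ||    T     |        F        |    T    |    F     | T
T | T | F | T ||    F     |        T        |    F    |    T     | F
T | T | F | F ||    F     |        T        |    F    |    T     | F
T | F | T | T ||    T     |        T        |    T    |    T     | T
T | F | T | F ||    T     |        F        |    T    |    F     | T
T | F | F | T ||    T     |        T        |    F    |    T     | F
T | F | F | F ||    T     |        F        |    F    |    T     | T
F | T | T | T ||    T     |        T        |    F    |    T     | F
F | T | T | F ||    T     |        F        |    F    |    F     | F
F | T | F | T ||    F     |        T        |    F    |    T     | F
F | T | F | F ||    F     |        T        |    F    |    T     | F
F | F | T | T ||    T     |        T        |    F    |    T     | F
F | F | T | F ||    T     |        F        |    F    |    F     | F
F | F | F | T ||    T     |        T        |    F    |    T     | F
F | F | F | F ||    T     |        F        |    F    |    T     | T
The formula is true on 6 of the 16 rows.

6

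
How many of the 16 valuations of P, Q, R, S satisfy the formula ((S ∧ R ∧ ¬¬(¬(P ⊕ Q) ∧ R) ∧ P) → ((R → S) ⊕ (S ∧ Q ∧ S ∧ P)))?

P  Q  R  S  |  (P ⊕ Q)  ¬(P ⊕ Q)  (¬(P ⊕ Q) ∧ R)  ¬(¬(P ⊕ Q) ∧ R)  ¬¬(¬(P ⊕ Q) ∧ R)  (R → S)  (S ∧ Q ∧ S ∧ P)  ((R → S) ⊕ (S ∧ Q ∧ S ∧ P))  φ
1  1  1  1  |     0        1            1                0                1             1            1                      0               0
1  1  1  0  |     0        1            1                0                1             0            0                      0               1
1  1  0  1  |     0        1            0                1                0             1            1                      0               1
1  1  0  0  |     0        1            0                1                0             1            0                      1               1
1  0  1  1  |     1        0            0                1                0             1            0                      1               1
1  0  1  0  |     1        0            0                1                0             0            0                      0               1
1  0  0  1  |     1        0            0                1                0             1            0                      1               1
1  0  0  0  |     1        0            0                1                0             1            0                      1               1
0  1  1  1  |     1        0            0                1                0             1            0                      1               1
0  1  1  0  |     1        0            0                1                0             0            0                      0               1
0  1  0  1  |     1        0            0                1                0             1            0                      1               1
0  1  0  0  |     1        0            0                1                0             1            0                      1               1
0  0  1  1  |     0        1            1                0                1             1            0                      1               1
0  0  1  0  |     0        1            1                0                1             0            0                      0               1
0  0  0  1  |     0        1            0                1                0             1            0                      1               1
0  0  0  0  |     0        1            0                1                0             1            0                      1               1
The formula is true on 15 of the 16 rows.

15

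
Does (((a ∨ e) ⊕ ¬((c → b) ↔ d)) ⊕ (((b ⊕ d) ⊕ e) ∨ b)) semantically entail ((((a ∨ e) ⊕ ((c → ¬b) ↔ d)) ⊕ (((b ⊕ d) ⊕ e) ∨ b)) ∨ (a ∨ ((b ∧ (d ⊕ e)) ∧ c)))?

no

a  b  c  d  e  |  φ  ψ
0  0  0  0  0  |  1  0
0  0  0  0  1  |  1  0
0  0  0  1  0  |  1  0
0  0  0  1  1  |  1  0
0  0  1  0  0  |  0  0
0  0  1  0  1  |  0  0
0  0  1  1  0  |  0  0
0  0  1  1  1  |  0  0
0  1  0  0  0  |  0  1
0  1  0  0  1  |  1  0
0  1  0  1  0  |  1  0
0  1  0  1  1  |  0  1
0  1  1  0  0  |  0  0
0  1  1  0  1  |  1  1
0  1  1  1  0  |  1  1
0  1  1  1  1  |  0  0
1  0  0  0  0  |  0  1
1  0  0  0  1  |  1  1
1  0  0  1  0  |  0  1
1  0  0  1  1  |  1  1
1  0  1  0  0  |  1  1
1  0  1  0  1  |  0  1
1  0  1  1  0  |  1  1
1  0  1  1  1  |  0  1
1  1  0  0  0  |  1  1
1  1  0  0  1  |  1  1
1  1  0  1  0  |  0  1
1  1  0  1  1  |  0  1
1  1  1  0  0  |  1  1
1  1  1  0  1  |  1  1
1  1  1  1  0  |  0  1
1  1  1  1  1  |  0  1
At a=0, b=0, c=0, d=0, e=0 we have φ true but ψ false, so φ does not entail ψ.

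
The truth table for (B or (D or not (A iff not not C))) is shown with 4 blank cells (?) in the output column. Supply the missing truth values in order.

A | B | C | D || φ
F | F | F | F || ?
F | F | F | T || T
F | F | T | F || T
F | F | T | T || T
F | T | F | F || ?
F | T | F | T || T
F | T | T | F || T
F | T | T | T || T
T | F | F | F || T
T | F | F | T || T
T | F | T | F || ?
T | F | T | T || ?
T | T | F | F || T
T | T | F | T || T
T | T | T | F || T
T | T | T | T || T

F, T, F, T

Row A=F, B=F, C=F, D=F: (D or not (A iff not not C)) = F, so the formula = F.
Row A=F, B=T, C=F, D=F: (D or not (A iff not not C)) = F, so the formula = T.
Row A=T, B=F, C=T, D=F: (D or not (A iff not not C)) = F, so the formula = F.
Row A=T, B=F, C=T, D=T: (D or not (A iff not not C)) = T, so the formula = T.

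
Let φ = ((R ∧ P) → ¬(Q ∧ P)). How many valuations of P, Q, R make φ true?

7

P  Q  R  |  ((R ∧ P) → ¬(Q ∧ P))
F  F  F  |           T          
F  F  T  |           T          
F  T  F  |           T          
F  T  T  |           T          
T  F  F  |           T          
T  F  T  |           T          
T  T  F  |           T          
T  T  T  |           F          
The formula is true on 7 of the 8 rows.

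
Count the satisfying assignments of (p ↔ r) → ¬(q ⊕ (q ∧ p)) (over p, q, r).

p | q | r | (p ↔ r) | (q ∧ p) | (q ⊕ (q ∧ p)) | ¬(q ⊕ (q ∧ p)) | ((p ↔ r) → ¬(q ⊕ (q ∧ p)))
- | - | - | ------- | ------- | ------------- | -------------- | --------------------------
T | T | T |    T    |    T    |       F       |       T        |             T             
T | T | F |    F    |    T    |       F       |       T        |             T             
T | F | T |    T    |    F    |       F       |       T        |             T             
T | F | F |    F    |    F    |       F       |       T        |             T             
F | T | T |    F    |    F    |       T       |       F        |             T             
F | T | F |    T    |    F    |       T       |       F        |             F             
F | F | T |    F    |    F    |       F       |       T        |             T             
F | F | F |    T    |    F    |       F       |       T        |             T             
The formula is true on 7 of the 8 rows.

7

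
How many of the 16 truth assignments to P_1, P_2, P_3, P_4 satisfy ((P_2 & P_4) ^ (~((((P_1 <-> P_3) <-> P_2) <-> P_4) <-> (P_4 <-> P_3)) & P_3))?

P_1 | P_2 | P_3 | P_4 | (P_2 & P_4) | (P_1 <-> P_3) | ((P_1 <-> P_3) <-> P_2) | (P_4 <-> P_3) | φ
--- | --- | --- | --- | ----------- | ------------- | ----------------------- | ------------- | -
 T  |  T  |  T  |  T  |      T      |       T       |            T            |       T       | T
 T  |  T  |  T  |  F  |      F      |       T       |            T            |       F       | F
 T  |  T  |  F  |  T  |      T      |       F       |            F            |       F       | T
 T  |  T  |  F  |  F  |      F      |       F       |            F            |       T       | F
 T  |  F  |  T  |  T  |      F      |       T       |            F            |       T       | T
 T  |  F  |  T  |  F  |      F      |       T       |            F            |       F       | T
 T  |  F  |  F  |  T  |      F      |       F       |            T            |       F       | F
 T  |  F  |  F  |  F  |      F      |       F       |            T            |       T       | F
 F  |  T  |  T  |  T  |      T      |       F       |            F            |       T       | F
 F  |  T  |  T  |  F  |      F      |       F       |            F            |       F       | T
 F  |  T  |  F  |  T  |      T      |       T       |            T            |       F       | T
 F  |  T  |  F  |  F  |      F      |       T       |            T            |       T       | F
 F  |  F  |  T  |  T  |      F      |       F       |            T            |       T       | F
 F  |  F  |  T  |  F  |      F      |       F       |            T            |       F       | F
 F  |  F  |  F  |  T  |      F      |       T       |            F            |       F       | F
 F  |  F  |  F  |  F  |      F      |       T       |            F            |       T       | F
The formula is true on 6 of the 16 rows.

6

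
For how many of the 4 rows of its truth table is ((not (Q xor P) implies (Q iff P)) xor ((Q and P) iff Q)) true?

P | Q || φ
1 | 1 || 0
1 | 0 || 0
0 | 1 || 1
0 | 0 || 0
The formula is true on 1 of the 4 rows.

1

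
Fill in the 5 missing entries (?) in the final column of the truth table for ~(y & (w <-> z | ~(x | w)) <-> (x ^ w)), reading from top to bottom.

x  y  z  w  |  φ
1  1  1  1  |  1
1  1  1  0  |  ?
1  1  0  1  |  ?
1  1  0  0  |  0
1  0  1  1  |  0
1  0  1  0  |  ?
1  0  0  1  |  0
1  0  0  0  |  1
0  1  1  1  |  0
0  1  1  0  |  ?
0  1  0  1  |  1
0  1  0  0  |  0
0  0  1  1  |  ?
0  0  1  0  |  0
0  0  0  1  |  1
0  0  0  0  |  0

1, 0, 1, 0, 1

Row x=1, y=1, z=1, w=0: (y & (w <-> z | ~(x | w))) = 0, (x ^ w) = 1, (y & (w <-> z | ~(x | w)) <-> (x ^ w)) = 0, so the formula = 1.
Row x=1, y=1, z=0, w=1: (y & (w <-> z | ~(x | w))) = 0, (x ^ w) = 0, (y & (w <-> z | ~(x | w)) <-> (x ^ w)) = 1, so the formula = 0.
Row x=1, y=0, z=1, w=0: (y & (w <-> z | ~(x | w))) = 0, (x ^ w) = 1, (y & (w <-> z | ~(x | w)) <-> (x ^ w)) = 0, so the formula = 1.
Row x=0, y=1, z=1, w=0: (y & (w <-> z | ~(x | w))) = 0, (x ^ w) = 0, (y & (w <-> z | ~(x | w)) <-> (x ^ w)) = 1, so the formula = 0.
Row x=0, y=0, z=1, w=1: (y & (w <-> z | ~(x | w))) = 0, (x ^ w) = 1, (y & (w <-> z | ~(x | w)) <-> (x ^ w)) = 0, so the formula = 1.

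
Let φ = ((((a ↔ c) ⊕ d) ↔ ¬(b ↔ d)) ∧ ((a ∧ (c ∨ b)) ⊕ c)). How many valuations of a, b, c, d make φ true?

2

a | b | c | d || (a ↔ c) | ((a ↔ c) ⊕ d) | (b ↔ d) | ¬(b ↔ d) | (((a ↔ c) ⊕ d) ↔ ¬(b ↔ d)) | (c ∨ b) | (a ∧ (c ∨ b)) | ((a ∧ (c ∨ b)) ⊕ c) | φ
T | T | T | T ||    T    |       F       |    T    |    F     |             T              |    T    |       T       |          F          | F
T | T | T | F ||    T    |       T       |    F    |    T     |             T              |    T    |       T       |          F          | F
T | T | F | T ||    F    |       T       |    T    |    F     |             F              |    T    |       T       |          T          | F
T | T | F | F ||    F    |       F       |    F    |    T     |             F              |    T    |       T       |          T          | F
T | F | T | T ||    T    |       F       |    F    |    T     |             F              |    T    |       T       |          F          | F
T | F | T | F ||    T    |       T       |    T    |    F     |             F              |    T    |       T       |          F          | F
T | F | F | T ||    F    |       T       |    F    |    T     |             T              |    F    |       F       |          F          | F
T | F | F | F ||    F    |       F       |    T    |    F     |             T              |    F    |       F       |          F          | F
F | T | T | T ||    F    |       T       |    T    |    F     |             F              |    T    |       F       |          T          | F
F | T | T | F ||    F    |       F       |    F    |    T     |             F              |    T    |       F       |          T          | F
F | T | F | T ||    T    |       F       |    T    |    F     |             T              |    T    |       F       |          F          | F
F | T | F | F ||    T    |       T       |    F    |    T     |             T              |    T    |       F       |          F          | F
F | F | T | T ||    F    |       T       |    F    |    T     |             T              |    T    |       F       |          T          | T
F | F | T | F ||    F    |       F       |    T    |    F     |             T              |    T    |       F       |          T          | T
F | F | F | T ||    T    |       F       |    F    |    T     |             F              |    F    |       F       |          F          | F
F | F | F | F ||    T    |       T       |    T    |    F     |             F              |    F    |       F       |          F          | F
The formula is true on 2 of the 16 rows.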